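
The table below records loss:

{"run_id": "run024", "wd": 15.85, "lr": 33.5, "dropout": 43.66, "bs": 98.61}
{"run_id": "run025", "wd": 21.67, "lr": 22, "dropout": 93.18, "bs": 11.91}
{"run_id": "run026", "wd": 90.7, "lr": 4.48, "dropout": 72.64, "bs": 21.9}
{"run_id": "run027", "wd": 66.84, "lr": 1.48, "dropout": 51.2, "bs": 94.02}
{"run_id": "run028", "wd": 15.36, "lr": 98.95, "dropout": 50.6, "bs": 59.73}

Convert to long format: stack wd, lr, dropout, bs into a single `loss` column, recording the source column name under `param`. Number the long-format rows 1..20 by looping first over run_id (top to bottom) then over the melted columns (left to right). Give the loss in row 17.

15.36

20 rows total (5 × 4). Row 17: index ⌊(17-1)/4⌋ = 4 into run_id → run028; (17-1) mod 4 = 0 into the melted columns → wd.
So row 17 is (run028, wd, 15.36); loss = 15.36.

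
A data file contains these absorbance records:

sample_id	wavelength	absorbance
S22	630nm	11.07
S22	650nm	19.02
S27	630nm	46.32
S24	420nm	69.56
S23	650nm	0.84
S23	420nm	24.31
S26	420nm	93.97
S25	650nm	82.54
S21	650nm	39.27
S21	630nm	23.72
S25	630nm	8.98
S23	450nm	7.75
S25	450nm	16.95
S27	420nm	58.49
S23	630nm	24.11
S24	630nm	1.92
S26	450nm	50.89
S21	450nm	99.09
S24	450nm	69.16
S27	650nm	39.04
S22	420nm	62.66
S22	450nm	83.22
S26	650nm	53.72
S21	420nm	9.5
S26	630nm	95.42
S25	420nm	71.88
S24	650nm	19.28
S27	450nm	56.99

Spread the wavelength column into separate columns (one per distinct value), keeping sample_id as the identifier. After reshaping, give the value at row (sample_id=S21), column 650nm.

Wide layout: rows indexed by sample_id, columns are the 4 distinct wavelength values (630nm, 650nm, 420nm, 450nm).
Cell (sample_id=S21, wavelength=650nm) draws from the long row where sample_id=S21 and wavelength=650nm, which has absorbance=39.27.

39.27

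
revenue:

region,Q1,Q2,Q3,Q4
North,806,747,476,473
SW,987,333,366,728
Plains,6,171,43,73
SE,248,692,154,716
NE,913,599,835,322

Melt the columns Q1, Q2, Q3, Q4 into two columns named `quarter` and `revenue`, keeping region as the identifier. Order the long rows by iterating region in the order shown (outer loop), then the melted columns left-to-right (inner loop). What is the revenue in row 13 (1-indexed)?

20 rows total (5 × 4). Row 13: index ⌊(13-1)/4⌋ = 3 into region → SE; (13-1) mod 4 = 0 into the melted columns → Q1.
So row 13 is (SE, Q1, 248); revenue = 248.

248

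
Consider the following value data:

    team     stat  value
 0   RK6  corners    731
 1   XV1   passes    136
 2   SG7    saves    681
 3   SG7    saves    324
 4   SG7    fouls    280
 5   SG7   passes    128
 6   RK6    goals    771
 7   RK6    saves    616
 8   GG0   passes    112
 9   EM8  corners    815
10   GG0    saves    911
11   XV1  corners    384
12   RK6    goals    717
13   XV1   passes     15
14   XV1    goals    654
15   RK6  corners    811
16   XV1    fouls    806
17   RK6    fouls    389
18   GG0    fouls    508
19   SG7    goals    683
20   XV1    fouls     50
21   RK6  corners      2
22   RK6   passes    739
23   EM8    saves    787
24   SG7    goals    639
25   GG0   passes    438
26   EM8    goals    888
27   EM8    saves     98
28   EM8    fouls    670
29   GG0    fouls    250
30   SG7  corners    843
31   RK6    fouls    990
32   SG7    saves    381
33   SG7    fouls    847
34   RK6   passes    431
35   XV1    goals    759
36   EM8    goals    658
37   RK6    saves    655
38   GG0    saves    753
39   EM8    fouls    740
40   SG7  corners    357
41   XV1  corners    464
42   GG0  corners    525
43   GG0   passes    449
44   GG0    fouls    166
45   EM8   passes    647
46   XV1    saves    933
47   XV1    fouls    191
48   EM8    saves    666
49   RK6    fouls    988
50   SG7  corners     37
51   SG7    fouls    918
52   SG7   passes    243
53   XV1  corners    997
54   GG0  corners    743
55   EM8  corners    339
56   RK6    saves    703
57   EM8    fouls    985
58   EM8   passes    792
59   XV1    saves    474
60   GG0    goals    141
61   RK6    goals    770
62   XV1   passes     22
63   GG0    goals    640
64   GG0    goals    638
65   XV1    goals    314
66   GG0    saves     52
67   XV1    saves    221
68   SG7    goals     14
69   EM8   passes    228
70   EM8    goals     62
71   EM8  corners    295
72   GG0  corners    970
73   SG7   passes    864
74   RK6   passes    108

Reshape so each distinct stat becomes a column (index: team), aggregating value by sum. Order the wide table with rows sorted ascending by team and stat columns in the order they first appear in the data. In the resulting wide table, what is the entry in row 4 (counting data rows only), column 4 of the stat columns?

With rows sorted ascending by team, row 4 is team=SG7. stat columns in first-appearance order: corners, passes, saves, fouls, goals; column 4 is fouls.
Long rows with team=SG7, stat=fouls: 280 + 847 + 918 = 2045.

2045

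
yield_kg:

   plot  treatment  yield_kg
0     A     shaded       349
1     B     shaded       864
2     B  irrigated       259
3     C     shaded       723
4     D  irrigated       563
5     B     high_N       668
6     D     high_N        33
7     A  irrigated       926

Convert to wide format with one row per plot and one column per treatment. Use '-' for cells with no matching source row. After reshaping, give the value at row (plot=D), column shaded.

-

No long-format row has plot=D and treatment=shaded, so the cell is -.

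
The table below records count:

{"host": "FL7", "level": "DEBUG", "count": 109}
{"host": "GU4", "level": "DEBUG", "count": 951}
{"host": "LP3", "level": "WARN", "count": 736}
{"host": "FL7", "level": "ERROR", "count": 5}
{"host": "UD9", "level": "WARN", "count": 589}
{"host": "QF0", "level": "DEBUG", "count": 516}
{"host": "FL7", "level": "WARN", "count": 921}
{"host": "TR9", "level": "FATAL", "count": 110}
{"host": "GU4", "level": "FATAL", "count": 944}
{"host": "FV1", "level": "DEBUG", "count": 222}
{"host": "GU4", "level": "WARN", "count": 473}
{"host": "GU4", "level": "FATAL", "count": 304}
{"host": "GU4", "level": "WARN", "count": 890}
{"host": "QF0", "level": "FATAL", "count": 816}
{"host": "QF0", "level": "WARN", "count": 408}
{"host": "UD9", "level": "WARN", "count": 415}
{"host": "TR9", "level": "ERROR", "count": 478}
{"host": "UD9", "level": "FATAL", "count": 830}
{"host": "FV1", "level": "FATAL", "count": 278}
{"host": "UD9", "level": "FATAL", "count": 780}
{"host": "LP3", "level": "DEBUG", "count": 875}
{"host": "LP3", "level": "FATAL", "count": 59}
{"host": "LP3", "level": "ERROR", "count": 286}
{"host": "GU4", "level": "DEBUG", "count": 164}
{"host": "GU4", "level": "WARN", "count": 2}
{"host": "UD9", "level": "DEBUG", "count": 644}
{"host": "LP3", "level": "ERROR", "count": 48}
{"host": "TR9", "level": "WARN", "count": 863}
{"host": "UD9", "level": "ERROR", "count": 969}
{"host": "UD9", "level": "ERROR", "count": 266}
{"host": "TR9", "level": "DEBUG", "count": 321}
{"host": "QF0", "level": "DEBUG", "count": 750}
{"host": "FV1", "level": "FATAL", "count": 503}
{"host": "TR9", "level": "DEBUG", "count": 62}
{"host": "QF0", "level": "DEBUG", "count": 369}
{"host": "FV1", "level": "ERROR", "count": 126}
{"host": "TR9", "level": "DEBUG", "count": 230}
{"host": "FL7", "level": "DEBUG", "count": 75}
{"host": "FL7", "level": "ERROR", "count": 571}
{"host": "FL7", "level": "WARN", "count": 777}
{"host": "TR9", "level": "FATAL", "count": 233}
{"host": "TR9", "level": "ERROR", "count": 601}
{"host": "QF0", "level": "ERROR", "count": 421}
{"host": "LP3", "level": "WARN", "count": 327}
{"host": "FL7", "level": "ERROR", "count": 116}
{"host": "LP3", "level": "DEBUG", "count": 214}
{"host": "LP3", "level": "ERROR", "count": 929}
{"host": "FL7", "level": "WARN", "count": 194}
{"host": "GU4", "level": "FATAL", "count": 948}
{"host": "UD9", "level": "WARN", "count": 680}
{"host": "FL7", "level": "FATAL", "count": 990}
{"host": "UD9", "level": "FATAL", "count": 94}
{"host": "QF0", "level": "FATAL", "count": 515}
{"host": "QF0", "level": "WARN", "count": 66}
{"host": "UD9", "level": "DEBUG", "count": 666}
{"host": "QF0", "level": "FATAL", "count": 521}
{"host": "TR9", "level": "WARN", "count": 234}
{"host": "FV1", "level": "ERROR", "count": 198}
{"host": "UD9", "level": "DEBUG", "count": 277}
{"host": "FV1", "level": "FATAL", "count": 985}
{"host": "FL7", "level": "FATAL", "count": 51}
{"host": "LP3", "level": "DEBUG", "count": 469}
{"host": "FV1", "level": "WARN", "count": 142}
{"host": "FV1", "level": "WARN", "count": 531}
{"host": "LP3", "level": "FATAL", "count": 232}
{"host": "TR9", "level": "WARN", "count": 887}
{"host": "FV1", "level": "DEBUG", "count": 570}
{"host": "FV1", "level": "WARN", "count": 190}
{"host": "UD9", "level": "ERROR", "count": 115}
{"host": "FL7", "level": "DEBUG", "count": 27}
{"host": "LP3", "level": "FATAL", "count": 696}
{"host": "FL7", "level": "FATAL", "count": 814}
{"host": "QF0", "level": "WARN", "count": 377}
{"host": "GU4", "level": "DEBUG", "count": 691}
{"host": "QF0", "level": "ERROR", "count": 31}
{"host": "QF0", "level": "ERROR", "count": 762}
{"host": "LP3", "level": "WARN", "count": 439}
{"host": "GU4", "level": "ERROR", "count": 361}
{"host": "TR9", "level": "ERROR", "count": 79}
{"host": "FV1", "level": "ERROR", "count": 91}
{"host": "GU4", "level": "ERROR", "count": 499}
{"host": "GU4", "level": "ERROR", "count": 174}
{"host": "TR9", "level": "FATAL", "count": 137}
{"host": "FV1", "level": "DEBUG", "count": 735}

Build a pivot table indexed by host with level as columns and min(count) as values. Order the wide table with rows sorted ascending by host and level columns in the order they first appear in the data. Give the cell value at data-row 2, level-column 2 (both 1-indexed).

142

With rows sorted ascending by host, row 2 is host=FV1. level columns in first-appearance order: DEBUG, WARN, ERROR, FATAL; column 2 is WARN.
Long rows with host=FV1, level=WARN: min(142, 531, 190) = 142.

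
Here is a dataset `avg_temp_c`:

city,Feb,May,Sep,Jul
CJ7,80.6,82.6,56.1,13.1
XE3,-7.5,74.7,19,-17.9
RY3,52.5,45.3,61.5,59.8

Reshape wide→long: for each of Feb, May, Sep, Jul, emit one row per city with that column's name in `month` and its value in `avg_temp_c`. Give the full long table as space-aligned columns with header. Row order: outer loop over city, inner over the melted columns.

city  month  avg_temp_c
CJ7   Feb    80.6      
CJ7   May    82.6      
CJ7   Sep    56.1      
CJ7   Jul    13.1      
XE3   Feb    -7.5      
XE3   May    74.7      
XE3   Sep    19        
XE3   Jul    -17.9     
RY3   Feb    52.5      
RY3   May    45.3      
RY3   Sep    61.5      
RY3   Jul    59.8      

Each (city, column) pair becomes one row: 3 × 4 = 12 rows.
For example, (CJ7, Feb) → avg_temp_c=80.6.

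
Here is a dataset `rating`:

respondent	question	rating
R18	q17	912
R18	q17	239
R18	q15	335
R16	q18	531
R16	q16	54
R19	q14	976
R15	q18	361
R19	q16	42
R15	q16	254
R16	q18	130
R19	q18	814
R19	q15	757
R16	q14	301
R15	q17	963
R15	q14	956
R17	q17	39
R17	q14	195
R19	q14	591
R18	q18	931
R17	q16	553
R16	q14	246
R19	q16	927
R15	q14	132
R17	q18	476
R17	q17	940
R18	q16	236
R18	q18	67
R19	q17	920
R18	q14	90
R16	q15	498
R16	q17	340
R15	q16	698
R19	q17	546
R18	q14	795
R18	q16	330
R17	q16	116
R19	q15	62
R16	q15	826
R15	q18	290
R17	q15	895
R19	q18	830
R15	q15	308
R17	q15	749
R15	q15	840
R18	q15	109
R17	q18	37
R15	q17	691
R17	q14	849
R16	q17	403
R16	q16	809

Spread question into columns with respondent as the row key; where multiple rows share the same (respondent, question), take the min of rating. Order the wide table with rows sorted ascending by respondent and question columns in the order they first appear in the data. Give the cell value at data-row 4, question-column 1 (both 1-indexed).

239

With rows sorted ascending by respondent, row 4 is respondent=R18. question columns in first-appearance order: q17, q15, q18, q16, q14; column 1 is q17.
Long rows with respondent=R18, question=q17: min(912, 239) = 239.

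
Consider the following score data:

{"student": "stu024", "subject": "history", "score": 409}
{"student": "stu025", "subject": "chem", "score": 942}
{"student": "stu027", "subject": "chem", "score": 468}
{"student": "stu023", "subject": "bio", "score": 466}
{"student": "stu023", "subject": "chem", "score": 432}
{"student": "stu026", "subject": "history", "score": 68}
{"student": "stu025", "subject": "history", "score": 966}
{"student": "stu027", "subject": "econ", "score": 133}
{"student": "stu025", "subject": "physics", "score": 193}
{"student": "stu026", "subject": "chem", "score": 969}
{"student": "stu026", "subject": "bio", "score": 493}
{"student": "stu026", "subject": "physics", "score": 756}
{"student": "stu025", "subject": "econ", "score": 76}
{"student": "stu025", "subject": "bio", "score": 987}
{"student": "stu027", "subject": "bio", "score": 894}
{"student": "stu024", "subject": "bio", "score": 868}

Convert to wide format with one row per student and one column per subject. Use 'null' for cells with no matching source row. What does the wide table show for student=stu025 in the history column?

966

The long row with student=stu025, subject=history has score=966.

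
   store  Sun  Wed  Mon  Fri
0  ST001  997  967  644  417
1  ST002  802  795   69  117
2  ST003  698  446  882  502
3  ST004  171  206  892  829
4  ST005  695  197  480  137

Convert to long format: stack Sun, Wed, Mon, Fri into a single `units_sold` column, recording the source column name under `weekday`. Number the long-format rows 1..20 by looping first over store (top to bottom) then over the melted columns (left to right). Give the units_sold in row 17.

695

20 rows total (5 × 4). Row 17: index ⌊(17-1)/4⌋ = 4 into store → ST005; (17-1) mod 4 = 0 into the melted columns → Sun.
So row 17 is (ST005, Sun, 695); units_sold = 695.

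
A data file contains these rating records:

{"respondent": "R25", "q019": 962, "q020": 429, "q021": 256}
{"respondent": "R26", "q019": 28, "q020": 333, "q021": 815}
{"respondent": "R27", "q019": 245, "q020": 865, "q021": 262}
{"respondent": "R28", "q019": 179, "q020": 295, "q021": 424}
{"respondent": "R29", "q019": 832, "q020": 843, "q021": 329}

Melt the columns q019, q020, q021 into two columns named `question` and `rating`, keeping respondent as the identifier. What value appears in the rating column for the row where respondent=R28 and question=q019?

Unpivoting turns each (respondent, wide-column) pair into one long row.
The wide cell at row R28, column q019 holds 179, so the long row (R28, q019) has rating=179.

179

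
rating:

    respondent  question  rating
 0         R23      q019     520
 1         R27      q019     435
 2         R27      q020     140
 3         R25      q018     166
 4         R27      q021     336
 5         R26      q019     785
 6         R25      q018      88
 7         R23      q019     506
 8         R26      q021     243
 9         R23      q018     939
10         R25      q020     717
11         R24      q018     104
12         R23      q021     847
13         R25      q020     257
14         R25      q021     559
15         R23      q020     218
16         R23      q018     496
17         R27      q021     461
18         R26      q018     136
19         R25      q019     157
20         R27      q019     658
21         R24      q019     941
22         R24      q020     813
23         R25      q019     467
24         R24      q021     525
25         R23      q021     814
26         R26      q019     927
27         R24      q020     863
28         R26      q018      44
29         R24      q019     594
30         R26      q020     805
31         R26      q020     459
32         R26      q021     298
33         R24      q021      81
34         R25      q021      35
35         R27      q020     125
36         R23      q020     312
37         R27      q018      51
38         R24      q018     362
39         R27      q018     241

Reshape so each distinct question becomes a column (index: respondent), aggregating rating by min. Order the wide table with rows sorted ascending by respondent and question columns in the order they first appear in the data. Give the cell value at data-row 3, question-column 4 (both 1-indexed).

35

With rows sorted ascending by respondent, row 3 is respondent=R25. question columns in first-appearance order: q019, q020, q018, q021; column 4 is q021.
Long rows with respondent=R25, question=q021: min(559, 35) = 35.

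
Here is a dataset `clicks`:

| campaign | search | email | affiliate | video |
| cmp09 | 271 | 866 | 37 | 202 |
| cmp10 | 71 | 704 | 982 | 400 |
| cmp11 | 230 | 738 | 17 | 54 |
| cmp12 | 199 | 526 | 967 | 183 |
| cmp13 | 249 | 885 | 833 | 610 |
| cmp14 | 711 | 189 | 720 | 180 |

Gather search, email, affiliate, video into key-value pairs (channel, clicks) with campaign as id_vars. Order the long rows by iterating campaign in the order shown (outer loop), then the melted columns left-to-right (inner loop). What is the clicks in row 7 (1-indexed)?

982

24 rows total (6 × 4). Row 7: index ⌊(7-1)/4⌋ = 1 into campaign → cmp10; (7-1) mod 4 = 2 into the melted columns → affiliate.
So row 7 is (cmp10, affiliate, 982); clicks = 982.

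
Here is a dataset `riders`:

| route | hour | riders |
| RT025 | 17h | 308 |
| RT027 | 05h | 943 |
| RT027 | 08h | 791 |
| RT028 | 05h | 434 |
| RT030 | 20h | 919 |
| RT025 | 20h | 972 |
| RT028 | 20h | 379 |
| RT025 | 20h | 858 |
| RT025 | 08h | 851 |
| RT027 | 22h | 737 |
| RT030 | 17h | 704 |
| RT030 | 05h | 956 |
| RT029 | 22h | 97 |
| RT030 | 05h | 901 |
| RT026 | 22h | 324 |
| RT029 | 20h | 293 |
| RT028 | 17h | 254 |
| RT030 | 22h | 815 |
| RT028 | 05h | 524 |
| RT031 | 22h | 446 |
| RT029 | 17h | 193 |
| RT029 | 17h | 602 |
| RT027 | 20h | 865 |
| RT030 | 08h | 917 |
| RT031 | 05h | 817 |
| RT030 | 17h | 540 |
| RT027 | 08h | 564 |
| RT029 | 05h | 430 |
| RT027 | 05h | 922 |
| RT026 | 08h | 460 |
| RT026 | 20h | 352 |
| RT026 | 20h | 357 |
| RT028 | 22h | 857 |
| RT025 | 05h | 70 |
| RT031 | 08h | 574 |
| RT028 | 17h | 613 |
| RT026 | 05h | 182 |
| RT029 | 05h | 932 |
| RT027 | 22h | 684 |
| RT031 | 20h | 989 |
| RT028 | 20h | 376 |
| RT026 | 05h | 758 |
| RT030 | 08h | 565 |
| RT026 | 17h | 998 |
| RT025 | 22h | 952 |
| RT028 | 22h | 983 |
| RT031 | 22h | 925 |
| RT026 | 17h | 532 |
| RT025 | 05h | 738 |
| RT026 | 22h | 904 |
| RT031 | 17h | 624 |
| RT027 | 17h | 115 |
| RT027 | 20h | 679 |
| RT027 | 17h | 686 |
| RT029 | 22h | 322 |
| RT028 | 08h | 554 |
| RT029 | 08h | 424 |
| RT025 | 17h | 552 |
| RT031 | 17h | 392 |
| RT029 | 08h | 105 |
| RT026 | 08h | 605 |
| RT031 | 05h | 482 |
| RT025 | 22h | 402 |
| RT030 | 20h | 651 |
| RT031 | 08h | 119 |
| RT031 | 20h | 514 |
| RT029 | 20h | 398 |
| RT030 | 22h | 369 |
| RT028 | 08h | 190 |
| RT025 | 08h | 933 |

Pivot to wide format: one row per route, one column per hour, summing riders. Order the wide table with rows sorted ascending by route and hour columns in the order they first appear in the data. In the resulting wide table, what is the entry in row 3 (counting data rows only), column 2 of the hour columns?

1865

With rows sorted ascending by route, row 3 is route=RT027. hour columns in first-appearance order: 17h, 05h, 08h, 20h, 22h; column 2 is 05h.
Long rows with route=RT027, hour=05h: 943 + 922 = 1865.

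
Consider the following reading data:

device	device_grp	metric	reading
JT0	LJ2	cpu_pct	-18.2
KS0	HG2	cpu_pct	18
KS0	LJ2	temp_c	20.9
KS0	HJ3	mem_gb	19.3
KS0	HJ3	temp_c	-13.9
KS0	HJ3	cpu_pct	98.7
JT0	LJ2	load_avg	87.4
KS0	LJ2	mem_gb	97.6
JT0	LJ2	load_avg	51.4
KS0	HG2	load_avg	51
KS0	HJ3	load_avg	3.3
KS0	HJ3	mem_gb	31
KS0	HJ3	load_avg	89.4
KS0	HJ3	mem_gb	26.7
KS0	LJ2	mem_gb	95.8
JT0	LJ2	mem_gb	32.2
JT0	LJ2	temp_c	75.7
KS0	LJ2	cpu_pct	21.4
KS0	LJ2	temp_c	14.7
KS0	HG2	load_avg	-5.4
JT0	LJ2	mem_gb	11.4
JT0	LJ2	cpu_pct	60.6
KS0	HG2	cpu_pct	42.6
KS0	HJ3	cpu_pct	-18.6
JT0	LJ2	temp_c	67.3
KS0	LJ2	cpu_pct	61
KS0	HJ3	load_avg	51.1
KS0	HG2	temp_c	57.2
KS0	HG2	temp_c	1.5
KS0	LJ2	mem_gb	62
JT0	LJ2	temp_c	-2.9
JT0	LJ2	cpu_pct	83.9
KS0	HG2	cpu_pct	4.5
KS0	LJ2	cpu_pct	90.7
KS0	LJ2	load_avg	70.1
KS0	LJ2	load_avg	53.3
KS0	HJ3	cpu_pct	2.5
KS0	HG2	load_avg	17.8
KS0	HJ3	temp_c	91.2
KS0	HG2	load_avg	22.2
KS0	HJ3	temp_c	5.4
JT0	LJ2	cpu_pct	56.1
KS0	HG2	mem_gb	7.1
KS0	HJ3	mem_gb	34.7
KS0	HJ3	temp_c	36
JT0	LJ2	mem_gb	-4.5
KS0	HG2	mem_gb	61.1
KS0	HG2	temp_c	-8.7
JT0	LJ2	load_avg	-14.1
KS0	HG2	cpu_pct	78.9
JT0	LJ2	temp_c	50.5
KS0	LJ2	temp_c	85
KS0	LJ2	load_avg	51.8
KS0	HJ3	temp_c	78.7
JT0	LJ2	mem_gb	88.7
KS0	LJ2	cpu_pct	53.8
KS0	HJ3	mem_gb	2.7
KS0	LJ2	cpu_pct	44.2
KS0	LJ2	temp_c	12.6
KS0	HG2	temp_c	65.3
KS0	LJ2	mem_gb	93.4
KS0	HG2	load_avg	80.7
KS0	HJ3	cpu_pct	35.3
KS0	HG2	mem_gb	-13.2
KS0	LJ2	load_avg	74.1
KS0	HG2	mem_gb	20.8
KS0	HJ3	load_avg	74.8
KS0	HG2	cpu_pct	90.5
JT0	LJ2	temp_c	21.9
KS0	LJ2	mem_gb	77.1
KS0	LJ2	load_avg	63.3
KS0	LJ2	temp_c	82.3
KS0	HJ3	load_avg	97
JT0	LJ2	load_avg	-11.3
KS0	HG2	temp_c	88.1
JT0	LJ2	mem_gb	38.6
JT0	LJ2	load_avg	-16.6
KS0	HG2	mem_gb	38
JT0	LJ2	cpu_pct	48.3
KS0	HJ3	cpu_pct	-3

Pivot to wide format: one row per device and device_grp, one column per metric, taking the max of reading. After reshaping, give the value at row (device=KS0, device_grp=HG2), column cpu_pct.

90.5

Rows with device=KS0, device_grp=HG2 and metric=cpu_pct: reading values are 18, 42.6, 4.5, 78.9, 90.5.
max(18, 42.6, 4.5, 78.9, 90.5) = 90.5.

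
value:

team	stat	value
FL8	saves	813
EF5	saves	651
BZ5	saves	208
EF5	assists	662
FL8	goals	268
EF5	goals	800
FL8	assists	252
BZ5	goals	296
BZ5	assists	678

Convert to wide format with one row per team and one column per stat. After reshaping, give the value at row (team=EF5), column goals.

Wide layout: rows indexed by team, columns are the 3 distinct stat values (saves, assists, goals).
Cell (team=EF5, stat=goals) draws from the long row where team=EF5 and stat=goals, which has value=800.

800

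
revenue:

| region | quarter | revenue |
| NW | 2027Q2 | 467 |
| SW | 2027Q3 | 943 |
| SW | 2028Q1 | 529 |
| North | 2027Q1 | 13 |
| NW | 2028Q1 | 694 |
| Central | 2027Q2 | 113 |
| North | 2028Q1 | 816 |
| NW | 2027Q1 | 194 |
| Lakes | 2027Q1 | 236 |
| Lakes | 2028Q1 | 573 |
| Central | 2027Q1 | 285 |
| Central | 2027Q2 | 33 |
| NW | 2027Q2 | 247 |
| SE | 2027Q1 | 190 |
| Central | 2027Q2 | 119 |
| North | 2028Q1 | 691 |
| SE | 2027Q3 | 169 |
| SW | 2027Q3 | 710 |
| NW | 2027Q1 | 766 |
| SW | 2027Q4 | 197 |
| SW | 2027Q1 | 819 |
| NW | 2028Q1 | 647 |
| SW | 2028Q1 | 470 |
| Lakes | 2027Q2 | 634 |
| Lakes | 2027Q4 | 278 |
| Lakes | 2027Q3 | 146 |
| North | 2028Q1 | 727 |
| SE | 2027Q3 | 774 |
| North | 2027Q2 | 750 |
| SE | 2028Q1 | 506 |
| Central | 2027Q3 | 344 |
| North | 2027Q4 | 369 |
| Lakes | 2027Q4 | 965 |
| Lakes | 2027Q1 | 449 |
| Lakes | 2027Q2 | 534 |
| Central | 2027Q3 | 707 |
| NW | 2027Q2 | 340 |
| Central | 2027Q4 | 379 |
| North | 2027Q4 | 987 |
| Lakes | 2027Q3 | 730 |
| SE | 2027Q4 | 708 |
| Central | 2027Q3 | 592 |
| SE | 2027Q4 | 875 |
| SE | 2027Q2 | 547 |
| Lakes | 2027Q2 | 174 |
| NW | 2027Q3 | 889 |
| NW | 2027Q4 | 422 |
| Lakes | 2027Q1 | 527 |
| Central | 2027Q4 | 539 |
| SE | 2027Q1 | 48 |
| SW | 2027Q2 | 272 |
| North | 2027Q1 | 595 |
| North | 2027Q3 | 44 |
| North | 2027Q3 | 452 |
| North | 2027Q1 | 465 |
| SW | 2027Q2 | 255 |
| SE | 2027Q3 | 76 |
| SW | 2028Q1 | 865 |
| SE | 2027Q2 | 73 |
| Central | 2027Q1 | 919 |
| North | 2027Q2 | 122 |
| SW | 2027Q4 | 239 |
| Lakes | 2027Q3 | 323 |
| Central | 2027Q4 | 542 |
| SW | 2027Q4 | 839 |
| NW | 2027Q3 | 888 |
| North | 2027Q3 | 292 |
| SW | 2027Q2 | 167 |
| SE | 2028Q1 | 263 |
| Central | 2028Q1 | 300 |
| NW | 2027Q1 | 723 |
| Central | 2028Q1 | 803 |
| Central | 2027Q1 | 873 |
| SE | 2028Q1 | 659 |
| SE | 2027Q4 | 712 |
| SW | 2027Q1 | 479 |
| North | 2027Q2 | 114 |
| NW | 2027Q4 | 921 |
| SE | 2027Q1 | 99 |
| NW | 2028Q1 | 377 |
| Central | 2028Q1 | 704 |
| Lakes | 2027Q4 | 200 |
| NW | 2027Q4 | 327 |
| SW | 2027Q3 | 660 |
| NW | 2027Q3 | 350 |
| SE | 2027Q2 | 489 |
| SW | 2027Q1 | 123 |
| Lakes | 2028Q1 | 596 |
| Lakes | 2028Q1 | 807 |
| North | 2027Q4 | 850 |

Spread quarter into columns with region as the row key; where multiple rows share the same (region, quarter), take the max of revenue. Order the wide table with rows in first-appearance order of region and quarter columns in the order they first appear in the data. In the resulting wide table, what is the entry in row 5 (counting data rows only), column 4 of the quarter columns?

With rows in first-appearance order of region, row 5 is region=Lakes. quarter columns in first-appearance order: 2027Q2, 2027Q3, 2028Q1, 2027Q1, 2027Q4; column 4 is 2027Q1.
Long rows with region=Lakes, quarter=2027Q1: max(236, 449, 527) = 527.

527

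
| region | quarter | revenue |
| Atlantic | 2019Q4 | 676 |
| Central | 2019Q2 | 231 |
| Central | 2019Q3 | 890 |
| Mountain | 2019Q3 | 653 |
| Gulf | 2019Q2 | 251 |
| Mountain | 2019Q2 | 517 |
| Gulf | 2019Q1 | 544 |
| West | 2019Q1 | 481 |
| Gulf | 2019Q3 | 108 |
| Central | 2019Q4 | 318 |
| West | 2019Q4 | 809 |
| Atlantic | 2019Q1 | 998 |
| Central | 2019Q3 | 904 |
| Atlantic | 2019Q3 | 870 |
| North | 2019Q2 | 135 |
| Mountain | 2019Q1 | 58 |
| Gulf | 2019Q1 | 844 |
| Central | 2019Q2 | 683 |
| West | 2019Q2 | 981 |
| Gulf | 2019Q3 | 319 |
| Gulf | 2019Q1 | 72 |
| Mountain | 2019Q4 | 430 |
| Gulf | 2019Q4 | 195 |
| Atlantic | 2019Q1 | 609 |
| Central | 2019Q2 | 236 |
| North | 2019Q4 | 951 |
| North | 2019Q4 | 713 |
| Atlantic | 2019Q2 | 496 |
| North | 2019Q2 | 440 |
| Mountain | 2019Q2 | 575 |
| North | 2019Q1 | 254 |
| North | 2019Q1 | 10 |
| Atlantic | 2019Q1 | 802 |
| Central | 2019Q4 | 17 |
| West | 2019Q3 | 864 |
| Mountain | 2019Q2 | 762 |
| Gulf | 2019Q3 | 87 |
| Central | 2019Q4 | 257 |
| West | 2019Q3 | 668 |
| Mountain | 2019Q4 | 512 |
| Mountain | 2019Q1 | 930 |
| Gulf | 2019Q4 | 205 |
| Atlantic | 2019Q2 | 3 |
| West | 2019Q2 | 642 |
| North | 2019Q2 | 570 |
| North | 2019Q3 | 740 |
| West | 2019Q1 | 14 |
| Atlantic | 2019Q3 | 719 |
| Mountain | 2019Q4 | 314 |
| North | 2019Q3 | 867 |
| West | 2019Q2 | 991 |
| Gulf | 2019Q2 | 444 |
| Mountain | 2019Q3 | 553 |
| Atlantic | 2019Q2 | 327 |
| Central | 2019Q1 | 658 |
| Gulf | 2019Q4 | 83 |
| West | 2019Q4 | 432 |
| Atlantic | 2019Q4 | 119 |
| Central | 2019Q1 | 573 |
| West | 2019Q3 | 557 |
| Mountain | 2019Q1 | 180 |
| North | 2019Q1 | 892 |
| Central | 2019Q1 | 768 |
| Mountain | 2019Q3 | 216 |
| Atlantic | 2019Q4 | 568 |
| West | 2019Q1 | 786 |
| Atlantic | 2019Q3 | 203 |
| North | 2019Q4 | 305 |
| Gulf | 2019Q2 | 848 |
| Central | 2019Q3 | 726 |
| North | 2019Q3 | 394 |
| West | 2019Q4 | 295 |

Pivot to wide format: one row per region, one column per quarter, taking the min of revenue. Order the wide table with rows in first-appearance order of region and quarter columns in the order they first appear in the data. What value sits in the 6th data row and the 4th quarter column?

10

With rows in first-appearance order of region, row 6 is region=North. quarter columns in first-appearance order: 2019Q4, 2019Q2, 2019Q3, 2019Q1; column 4 is 2019Q1.
Long rows with region=North, quarter=2019Q1: min(254, 10, 892) = 10.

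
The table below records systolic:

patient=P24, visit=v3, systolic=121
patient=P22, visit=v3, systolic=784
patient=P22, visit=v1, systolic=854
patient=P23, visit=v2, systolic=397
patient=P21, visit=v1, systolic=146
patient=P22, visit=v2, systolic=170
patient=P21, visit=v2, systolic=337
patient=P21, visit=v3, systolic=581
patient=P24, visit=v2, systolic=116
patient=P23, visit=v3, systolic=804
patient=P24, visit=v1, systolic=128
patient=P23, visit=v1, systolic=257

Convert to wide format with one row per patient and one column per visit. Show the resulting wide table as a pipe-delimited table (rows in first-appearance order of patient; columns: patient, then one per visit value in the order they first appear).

| patient | v3 | v1 | v2 |
| P24 | 121 | 128 | 116 |
| P22 | 784 | 854 | 170 |
| P23 | 804 | 257 | 397 |
| P21 | 581 | 146 | 337 |

Columns: patient plus the 3 distinct visit values (v3, v1, v2).
For example, row P24 column v3 takes systolic=121 from the long row (P24, v3).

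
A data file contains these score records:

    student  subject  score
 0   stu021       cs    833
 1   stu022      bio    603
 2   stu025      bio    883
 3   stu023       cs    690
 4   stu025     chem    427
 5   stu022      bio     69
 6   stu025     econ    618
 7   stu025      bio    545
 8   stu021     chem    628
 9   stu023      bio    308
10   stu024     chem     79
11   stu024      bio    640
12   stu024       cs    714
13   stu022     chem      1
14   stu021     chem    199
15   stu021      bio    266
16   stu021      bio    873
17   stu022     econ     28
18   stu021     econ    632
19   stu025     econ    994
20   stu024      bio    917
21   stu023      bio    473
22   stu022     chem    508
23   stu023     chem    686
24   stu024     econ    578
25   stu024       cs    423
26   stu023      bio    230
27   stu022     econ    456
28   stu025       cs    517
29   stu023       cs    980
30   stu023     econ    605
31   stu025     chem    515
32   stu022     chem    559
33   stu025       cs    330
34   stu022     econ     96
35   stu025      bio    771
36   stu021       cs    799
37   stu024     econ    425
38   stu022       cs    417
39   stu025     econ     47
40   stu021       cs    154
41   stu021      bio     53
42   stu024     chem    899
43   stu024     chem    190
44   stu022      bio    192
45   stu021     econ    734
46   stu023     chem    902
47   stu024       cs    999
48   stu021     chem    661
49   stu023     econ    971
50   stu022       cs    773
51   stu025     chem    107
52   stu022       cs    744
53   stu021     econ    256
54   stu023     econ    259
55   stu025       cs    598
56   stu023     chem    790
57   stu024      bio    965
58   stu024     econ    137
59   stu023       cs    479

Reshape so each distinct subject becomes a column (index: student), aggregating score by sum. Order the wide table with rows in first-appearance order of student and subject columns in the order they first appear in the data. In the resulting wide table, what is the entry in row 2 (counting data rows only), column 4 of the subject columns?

580

With rows in first-appearance order of student, row 2 is student=stu022. subject columns in first-appearance order: cs, bio, chem, econ; column 4 is econ.
Long rows with student=stu022, subject=econ: 28 + 456 + 96 = 580.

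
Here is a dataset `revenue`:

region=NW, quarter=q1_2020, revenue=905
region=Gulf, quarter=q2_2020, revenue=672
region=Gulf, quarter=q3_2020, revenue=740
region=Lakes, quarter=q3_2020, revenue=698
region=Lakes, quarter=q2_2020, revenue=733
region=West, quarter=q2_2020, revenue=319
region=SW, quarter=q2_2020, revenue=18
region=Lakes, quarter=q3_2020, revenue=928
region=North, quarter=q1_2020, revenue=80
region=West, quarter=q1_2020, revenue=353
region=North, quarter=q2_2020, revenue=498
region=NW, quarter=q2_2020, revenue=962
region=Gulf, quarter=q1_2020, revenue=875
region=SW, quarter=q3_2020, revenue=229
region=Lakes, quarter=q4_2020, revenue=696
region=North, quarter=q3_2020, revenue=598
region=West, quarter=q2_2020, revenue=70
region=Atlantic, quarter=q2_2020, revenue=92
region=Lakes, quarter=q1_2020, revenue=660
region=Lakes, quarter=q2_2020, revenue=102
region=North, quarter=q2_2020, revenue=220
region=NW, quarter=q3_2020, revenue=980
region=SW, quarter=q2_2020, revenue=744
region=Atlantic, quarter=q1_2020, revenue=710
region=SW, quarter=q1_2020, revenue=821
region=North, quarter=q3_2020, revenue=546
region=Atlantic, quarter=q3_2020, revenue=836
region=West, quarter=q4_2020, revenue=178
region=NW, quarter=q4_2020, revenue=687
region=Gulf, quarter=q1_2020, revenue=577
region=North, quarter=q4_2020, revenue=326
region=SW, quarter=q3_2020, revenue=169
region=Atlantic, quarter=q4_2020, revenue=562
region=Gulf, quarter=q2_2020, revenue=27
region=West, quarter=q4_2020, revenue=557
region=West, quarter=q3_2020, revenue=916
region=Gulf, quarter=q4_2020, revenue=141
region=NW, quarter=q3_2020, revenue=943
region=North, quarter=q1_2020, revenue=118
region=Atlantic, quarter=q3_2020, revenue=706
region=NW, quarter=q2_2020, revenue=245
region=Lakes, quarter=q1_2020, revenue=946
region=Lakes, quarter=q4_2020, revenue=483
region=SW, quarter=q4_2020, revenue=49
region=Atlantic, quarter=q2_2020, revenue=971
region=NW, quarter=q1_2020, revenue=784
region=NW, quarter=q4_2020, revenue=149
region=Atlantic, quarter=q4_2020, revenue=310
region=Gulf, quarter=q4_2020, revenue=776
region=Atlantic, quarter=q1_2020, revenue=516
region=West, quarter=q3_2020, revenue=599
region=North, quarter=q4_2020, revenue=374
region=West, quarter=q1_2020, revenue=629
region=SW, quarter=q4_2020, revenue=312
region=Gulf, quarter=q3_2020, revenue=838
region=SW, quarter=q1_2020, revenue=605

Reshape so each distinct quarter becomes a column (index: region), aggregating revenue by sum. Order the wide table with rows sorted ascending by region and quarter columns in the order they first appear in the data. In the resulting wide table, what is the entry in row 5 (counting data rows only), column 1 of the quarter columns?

With rows sorted ascending by region, row 5 is region=North. quarter columns in first-appearance order: q1_2020, q2_2020, q3_2020, q4_2020; column 1 is q1_2020.
Long rows with region=North, quarter=q1_2020: 80 + 118 = 198.

198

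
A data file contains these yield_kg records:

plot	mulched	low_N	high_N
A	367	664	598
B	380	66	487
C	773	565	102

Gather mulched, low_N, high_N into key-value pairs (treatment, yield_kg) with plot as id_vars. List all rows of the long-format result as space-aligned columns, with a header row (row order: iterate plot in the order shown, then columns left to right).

plot  treatment  yield_kg
A     mulched    367     
A     low_N      664     
A     high_N     598     
B     mulched    380     
B     low_N      66      
B     high_N     487     
C     mulched    773     
C     low_N      565     
C     high_N     102     

Each (plot, column) pair becomes one row: 3 × 3 = 9 rows.
For example, (A, mulched) → yield_kg=367.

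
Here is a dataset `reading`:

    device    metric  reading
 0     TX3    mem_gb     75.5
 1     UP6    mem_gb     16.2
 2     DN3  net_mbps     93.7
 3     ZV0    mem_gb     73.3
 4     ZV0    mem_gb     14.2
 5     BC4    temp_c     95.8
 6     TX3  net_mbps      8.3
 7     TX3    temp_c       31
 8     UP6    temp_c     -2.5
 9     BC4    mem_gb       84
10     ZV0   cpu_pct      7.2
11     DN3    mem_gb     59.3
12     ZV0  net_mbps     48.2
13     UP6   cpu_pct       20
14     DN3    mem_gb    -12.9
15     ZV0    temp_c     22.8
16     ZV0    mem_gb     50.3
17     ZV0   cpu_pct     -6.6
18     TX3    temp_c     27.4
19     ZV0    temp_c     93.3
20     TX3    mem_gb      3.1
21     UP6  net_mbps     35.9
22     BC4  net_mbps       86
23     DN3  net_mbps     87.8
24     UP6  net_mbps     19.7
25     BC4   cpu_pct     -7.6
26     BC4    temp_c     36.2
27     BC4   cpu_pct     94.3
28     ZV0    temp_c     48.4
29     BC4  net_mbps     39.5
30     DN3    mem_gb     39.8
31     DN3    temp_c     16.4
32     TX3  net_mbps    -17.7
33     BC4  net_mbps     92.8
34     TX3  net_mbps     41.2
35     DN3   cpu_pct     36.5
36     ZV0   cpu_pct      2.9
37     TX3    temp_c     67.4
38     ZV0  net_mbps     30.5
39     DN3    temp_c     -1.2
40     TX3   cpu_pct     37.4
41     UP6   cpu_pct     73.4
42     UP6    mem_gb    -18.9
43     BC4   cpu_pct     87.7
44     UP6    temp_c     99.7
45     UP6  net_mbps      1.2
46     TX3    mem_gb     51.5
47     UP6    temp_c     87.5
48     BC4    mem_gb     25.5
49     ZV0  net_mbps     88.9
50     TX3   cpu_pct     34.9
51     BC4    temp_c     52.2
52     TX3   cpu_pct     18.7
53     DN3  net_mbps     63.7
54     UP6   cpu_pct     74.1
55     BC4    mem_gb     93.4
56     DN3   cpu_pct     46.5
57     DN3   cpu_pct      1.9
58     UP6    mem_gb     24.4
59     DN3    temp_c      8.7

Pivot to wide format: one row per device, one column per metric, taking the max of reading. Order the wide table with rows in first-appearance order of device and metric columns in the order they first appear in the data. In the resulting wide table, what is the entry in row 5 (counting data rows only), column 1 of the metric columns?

93.4

With rows in first-appearance order of device, row 5 is device=BC4. metric columns in first-appearance order: mem_gb, net_mbps, temp_c, cpu_pct; column 1 is mem_gb.
Long rows with device=BC4, metric=mem_gb: max(84, 25.5, 93.4) = 93.4.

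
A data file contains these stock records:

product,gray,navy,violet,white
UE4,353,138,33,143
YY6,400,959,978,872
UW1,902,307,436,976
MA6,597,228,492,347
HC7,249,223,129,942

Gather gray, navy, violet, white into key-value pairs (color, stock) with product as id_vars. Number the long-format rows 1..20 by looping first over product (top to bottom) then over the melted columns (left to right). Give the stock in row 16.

347

20 rows total (5 × 4). Row 16: index ⌊(16-1)/4⌋ = 3 into product → MA6; (16-1) mod 4 = 3 into the melted columns → white.
So row 16 is (MA6, white, 347); stock = 347.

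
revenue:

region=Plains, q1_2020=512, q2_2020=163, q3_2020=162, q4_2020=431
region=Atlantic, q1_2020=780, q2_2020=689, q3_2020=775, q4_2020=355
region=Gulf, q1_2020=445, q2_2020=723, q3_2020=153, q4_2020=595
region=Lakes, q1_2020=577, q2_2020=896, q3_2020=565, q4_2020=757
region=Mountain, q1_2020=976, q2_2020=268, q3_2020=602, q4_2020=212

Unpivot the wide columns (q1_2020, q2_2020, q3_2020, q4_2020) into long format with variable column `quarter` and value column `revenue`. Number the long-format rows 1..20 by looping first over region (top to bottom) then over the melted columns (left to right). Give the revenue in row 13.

20 rows total (5 × 4). Row 13: index ⌊(13-1)/4⌋ = 3 into region → Lakes; (13-1) mod 4 = 0 into the melted columns → q1_2020.
So row 13 is (Lakes, q1_2020, 577); revenue = 577.

577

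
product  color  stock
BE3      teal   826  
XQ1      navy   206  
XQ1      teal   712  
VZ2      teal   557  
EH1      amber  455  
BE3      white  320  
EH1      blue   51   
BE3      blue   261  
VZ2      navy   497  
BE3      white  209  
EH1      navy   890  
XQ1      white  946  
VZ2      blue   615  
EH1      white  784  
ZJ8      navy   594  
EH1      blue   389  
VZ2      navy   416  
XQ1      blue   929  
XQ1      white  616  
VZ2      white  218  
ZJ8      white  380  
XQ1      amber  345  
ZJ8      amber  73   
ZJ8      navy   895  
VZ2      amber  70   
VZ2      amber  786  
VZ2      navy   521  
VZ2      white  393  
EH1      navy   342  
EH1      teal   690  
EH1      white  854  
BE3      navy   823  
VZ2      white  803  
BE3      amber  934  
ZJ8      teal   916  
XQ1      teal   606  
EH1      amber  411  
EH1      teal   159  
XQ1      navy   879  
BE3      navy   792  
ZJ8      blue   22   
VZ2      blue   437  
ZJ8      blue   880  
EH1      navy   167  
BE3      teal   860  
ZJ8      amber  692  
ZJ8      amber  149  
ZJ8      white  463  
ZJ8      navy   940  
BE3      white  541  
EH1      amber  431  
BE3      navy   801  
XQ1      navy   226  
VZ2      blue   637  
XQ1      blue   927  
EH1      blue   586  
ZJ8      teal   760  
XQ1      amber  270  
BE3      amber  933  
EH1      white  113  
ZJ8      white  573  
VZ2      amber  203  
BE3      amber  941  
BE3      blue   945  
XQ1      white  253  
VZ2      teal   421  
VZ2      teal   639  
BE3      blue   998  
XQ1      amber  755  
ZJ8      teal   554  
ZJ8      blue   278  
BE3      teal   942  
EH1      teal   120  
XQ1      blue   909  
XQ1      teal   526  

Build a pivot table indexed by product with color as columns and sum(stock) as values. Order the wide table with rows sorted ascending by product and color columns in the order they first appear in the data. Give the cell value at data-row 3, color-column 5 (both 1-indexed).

With rows sorted ascending by product, row 3 is product=VZ2. color columns in first-appearance order: teal, navy, amber, white, blue; column 5 is blue.
Long rows with product=VZ2, color=blue: 615 + 437 + 637 = 1689.

1689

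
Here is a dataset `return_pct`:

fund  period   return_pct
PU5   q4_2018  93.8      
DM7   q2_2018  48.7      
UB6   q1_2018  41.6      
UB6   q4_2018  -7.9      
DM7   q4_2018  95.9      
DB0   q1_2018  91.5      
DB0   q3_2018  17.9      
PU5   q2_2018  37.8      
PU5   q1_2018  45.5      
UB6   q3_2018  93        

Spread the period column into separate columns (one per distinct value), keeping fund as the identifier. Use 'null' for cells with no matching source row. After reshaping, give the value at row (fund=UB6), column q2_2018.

No long-format row has fund=UB6 and period=q2_2018, so the cell is null.

null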